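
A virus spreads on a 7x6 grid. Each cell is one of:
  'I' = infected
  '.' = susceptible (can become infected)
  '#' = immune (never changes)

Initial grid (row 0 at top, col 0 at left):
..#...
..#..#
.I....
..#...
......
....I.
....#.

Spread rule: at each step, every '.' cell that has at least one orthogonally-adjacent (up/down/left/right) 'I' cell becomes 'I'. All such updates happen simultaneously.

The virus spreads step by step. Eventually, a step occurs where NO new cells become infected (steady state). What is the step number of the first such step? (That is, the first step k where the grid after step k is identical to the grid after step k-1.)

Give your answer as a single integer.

Step 0 (initial): 2 infected
Step 1: +7 new -> 9 infected
Step 2: +11 new -> 20 infected
Step 3: +9 new -> 29 infected
Step 4: +5 new -> 34 infected
Step 5: +2 new -> 36 infected
Step 6: +1 new -> 37 infected
Step 7: +0 new -> 37 infected

Answer: 7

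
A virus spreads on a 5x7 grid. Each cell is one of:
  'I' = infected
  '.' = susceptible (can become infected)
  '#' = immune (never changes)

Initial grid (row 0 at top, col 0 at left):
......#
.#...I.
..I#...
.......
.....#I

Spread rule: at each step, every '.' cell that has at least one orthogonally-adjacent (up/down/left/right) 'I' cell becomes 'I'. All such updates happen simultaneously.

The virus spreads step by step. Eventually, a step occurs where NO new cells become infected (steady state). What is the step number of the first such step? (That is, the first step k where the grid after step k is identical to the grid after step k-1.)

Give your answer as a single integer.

Step 0 (initial): 3 infected
Step 1: +8 new -> 11 infected
Step 2: +10 new -> 21 infected
Step 3: +7 new -> 28 infected
Step 4: +3 new -> 31 infected
Step 5: +0 new -> 31 infected

Answer: 5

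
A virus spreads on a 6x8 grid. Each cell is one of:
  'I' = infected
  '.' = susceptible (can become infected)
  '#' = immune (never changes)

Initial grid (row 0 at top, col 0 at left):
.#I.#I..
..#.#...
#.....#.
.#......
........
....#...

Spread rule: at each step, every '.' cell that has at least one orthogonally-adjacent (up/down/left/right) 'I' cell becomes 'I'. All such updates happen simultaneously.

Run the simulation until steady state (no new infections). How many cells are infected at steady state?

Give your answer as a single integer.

Step 0 (initial): 2 infected
Step 1: +3 new -> 5 infected
Step 2: +4 new -> 9 infected
Step 3: +4 new -> 13 infected
Step 4: +6 new -> 19 infected
Step 5: +7 new -> 26 infected
Step 6: +5 new -> 31 infected
Step 7: +4 new -> 35 infected
Step 8: +3 new -> 38 infected
Step 9: +2 new -> 40 infected
Step 10: +0 new -> 40 infected

Answer: 40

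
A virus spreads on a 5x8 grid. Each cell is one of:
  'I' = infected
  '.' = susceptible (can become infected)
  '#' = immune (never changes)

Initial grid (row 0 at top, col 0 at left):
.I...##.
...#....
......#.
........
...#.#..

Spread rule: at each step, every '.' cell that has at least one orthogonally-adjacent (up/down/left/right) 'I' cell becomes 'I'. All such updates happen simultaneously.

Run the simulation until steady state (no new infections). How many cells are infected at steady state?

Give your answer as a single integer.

Answer: 34

Derivation:
Step 0 (initial): 1 infected
Step 1: +3 new -> 4 infected
Step 2: +4 new -> 8 infected
Step 3: +4 new -> 12 infected
Step 4: +5 new -> 17 infected
Step 5: +5 new -> 22 infected
Step 6: +3 new -> 25 infected
Step 7: +3 new -> 28 infected
Step 8: +3 new -> 31 infected
Step 9: +2 new -> 33 infected
Step 10: +1 new -> 34 infected
Step 11: +0 new -> 34 infected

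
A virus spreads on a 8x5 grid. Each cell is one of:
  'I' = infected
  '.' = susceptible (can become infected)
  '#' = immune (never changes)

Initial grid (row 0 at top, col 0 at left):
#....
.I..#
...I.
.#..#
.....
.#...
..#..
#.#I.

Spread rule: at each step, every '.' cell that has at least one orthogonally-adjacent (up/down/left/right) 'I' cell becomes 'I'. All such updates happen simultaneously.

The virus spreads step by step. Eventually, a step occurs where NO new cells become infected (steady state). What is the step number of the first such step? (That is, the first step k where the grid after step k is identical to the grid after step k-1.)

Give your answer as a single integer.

Answer: 9

Derivation:
Step 0 (initial): 3 infected
Step 1: +10 new -> 13 infected
Step 2: +7 new -> 20 infected
Step 3: +6 new -> 26 infected
Step 4: +2 new -> 28 infected
Step 5: +1 new -> 29 infected
Step 6: +1 new -> 30 infected
Step 7: +1 new -> 31 infected
Step 8: +1 new -> 32 infected
Step 9: +0 new -> 32 infected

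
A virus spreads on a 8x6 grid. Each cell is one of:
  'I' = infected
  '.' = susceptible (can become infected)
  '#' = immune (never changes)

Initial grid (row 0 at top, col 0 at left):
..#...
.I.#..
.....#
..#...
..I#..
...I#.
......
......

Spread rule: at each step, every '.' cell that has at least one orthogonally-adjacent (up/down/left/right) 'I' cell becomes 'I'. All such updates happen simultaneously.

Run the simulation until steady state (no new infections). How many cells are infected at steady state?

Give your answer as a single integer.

Step 0 (initial): 3 infected
Step 1: +7 new -> 10 infected
Step 2: +9 new -> 19 infected
Step 3: +7 new -> 26 infected
Step 4: +6 new -> 32 infected
Step 5: +4 new -> 36 infected
Step 6: +4 new -> 40 infected
Step 7: +2 new -> 42 infected
Step 8: +0 new -> 42 infected

Answer: 42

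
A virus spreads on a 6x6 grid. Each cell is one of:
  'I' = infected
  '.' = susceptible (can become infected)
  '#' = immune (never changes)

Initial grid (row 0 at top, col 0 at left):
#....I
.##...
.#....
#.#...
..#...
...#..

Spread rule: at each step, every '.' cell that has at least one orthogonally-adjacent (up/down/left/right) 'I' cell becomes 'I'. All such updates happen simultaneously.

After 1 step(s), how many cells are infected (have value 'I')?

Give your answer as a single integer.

Step 0 (initial): 1 infected
Step 1: +2 new -> 3 infected

Answer: 3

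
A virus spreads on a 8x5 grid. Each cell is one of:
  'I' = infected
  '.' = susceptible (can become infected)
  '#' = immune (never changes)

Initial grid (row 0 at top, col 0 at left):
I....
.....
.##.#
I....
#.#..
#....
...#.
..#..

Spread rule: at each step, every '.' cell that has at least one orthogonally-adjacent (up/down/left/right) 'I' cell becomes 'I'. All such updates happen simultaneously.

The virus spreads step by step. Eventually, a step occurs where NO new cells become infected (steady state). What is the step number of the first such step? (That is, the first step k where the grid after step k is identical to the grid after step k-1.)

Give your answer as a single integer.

Answer: 10

Derivation:
Step 0 (initial): 2 infected
Step 1: +4 new -> 6 infected
Step 2: +4 new -> 10 infected
Step 3: +4 new -> 14 infected
Step 4: +7 new -> 21 infected
Step 5: +6 new -> 27 infected
Step 6: +2 new -> 29 infected
Step 7: +1 new -> 30 infected
Step 8: +1 new -> 31 infected
Step 9: +1 new -> 32 infected
Step 10: +0 new -> 32 infected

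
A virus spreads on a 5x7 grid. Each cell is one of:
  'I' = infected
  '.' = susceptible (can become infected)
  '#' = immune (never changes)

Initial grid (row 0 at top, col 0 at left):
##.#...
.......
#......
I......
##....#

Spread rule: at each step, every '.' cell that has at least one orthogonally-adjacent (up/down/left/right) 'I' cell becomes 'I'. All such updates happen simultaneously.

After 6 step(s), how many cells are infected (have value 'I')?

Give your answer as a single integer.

Step 0 (initial): 1 infected
Step 1: +1 new -> 2 infected
Step 2: +2 new -> 4 infected
Step 3: +4 new -> 8 infected
Step 4: +5 new -> 13 infected
Step 5: +5 new -> 18 infected
Step 6: +4 new -> 22 infected

Answer: 22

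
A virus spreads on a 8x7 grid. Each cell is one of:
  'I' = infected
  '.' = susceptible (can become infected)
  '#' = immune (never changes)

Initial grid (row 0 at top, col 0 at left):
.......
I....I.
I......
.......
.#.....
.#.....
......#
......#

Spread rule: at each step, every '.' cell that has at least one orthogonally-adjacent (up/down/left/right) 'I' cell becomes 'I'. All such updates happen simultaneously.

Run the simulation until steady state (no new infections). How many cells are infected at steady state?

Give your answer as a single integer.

Step 0 (initial): 3 infected
Step 1: +8 new -> 11 infected
Step 2: +11 new -> 22 infected
Step 3: +8 new -> 30 infected
Step 4: +6 new -> 36 infected
Step 5: +7 new -> 43 infected
Step 6: +5 new -> 48 infected
Step 7: +3 new -> 51 infected
Step 8: +1 new -> 52 infected
Step 9: +0 new -> 52 infected

Answer: 52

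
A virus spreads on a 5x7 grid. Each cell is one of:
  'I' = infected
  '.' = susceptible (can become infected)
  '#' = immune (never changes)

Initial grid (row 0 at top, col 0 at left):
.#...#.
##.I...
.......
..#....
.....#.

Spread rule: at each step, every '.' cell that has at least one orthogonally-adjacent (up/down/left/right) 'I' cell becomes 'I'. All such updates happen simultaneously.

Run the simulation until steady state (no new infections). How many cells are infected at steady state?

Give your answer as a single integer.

Step 0 (initial): 1 infected
Step 1: +4 new -> 5 infected
Step 2: +6 new -> 11 infected
Step 3: +5 new -> 16 infected
Step 4: +7 new -> 23 infected
Step 5: +3 new -> 26 infected
Step 6: +2 new -> 28 infected
Step 7: +0 new -> 28 infected

Answer: 28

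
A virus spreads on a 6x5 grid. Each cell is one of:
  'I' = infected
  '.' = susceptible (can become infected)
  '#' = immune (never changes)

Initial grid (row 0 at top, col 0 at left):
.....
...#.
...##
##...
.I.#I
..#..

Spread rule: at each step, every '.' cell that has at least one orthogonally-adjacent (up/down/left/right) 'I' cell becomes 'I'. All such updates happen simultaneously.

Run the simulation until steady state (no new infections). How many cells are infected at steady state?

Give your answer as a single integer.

Answer: 23

Derivation:
Step 0 (initial): 2 infected
Step 1: +5 new -> 7 infected
Step 2: +4 new -> 11 infected
Step 3: +1 new -> 12 infected
Step 4: +2 new -> 14 infected
Step 5: +3 new -> 17 infected
Step 6: +3 new -> 20 infected
Step 7: +2 new -> 22 infected
Step 8: +1 new -> 23 infected
Step 9: +0 new -> 23 infected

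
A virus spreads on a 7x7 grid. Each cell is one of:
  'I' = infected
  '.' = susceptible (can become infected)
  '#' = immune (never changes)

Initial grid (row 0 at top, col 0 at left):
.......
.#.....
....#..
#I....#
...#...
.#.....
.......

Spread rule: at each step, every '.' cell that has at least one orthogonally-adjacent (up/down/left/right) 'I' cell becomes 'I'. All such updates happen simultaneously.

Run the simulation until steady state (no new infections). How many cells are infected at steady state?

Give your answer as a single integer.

Answer: 43

Derivation:
Step 0 (initial): 1 infected
Step 1: +3 new -> 4 infected
Step 2: +5 new -> 9 infected
Step 3: +6 new -> 15 infected
Step 4: +8 new -> 23 infected
Step 5: +8 new -> 31 infected
Step 6: +6 new -> 37 infected
Step 7: +4 new -> 41 infected
Step 8: +2 new -> 43 infected
Step 9: +0 new -> 43 infected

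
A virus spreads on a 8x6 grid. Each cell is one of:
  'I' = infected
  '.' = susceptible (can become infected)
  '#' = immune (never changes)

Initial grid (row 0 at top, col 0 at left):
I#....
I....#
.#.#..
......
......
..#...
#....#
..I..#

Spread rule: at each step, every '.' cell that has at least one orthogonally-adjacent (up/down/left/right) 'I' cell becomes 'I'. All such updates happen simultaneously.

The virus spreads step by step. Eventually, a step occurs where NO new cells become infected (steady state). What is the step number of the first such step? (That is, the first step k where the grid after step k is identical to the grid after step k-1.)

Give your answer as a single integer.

Step 0 (initial): 3 infected
Step 1: +5 new -> 8 infected
Step 2: +6 new -> 14 infected
Step 3: +8 new -> 22 infected
Step 4: +7 new -> 29 infected
Step 5: +6 new -> 35 infected
Step 6: +4 new -> 39 infected
Step 7: +1 new -> 40 infected
Step 8: +0 new -> 40 infected

Answer: 8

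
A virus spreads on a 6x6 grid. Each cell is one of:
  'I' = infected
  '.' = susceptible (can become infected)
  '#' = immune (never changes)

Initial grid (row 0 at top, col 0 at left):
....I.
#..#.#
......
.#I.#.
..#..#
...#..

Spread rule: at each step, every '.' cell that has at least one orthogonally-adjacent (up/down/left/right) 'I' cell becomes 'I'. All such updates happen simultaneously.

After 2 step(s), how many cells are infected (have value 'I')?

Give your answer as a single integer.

Step 0 (initial): 2 infected
Step 1: +5 new -> 7 infected
Step 2: +6 new -> 13 infected

Answer: 13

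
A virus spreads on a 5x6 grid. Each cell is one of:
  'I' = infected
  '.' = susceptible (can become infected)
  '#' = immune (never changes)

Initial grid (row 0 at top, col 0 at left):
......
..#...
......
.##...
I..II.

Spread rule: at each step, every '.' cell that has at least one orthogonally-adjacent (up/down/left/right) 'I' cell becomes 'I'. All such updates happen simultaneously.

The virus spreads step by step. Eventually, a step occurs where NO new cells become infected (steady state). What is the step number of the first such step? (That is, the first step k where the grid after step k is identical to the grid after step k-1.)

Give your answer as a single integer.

Answer: 6

Derivation:
Step 0 (initial): 3 infected
Step 1: +6 new -> 9 infected
Step 2: +4 new -> 13 infected
Step 3: +6 new -> 19 infected
Step 4: +5 new -> 24 infected
Step 5: +3 new -> 27 infected
Step 6: +0 new -> 27 infected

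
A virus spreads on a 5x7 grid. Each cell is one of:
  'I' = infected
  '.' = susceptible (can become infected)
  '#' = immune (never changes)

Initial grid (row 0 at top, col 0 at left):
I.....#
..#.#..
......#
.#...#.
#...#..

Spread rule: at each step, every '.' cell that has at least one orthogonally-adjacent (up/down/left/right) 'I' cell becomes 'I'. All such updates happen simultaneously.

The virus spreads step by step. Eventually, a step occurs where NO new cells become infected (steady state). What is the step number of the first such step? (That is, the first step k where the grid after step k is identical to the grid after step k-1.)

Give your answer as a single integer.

Answer: 8

Derivation:
Step 0 (initial): 1 infected
Step 1: +2 new -> 3 infected
Step 2: +3 new -> 6 infected
Step 3: +3 new -> 9 infected
Step 4: +3 new -> 12 infected
Step 5: +3 new -> 15 infected
Step 6: +4 new -> 19 infected
Step 7: +5 new -> 24 infected
Step 8: +0 new -> 24 infected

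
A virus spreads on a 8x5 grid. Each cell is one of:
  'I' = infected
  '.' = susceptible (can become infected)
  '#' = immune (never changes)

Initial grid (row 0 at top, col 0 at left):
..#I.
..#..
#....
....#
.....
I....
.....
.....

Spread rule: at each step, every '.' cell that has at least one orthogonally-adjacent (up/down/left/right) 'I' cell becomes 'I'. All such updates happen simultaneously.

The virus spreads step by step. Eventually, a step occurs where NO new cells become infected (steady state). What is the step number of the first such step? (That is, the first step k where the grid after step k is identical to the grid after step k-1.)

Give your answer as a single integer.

Step 0 (initial): 2 infected
Step 1: +5 new -> 7 infected
Step 2: +7 new -> 14 infected
Step 3: +8 new -> 22 infected
Step 4: +6 new -> 28 infected
Step 5: +4 new -> 32 infected
Step 6: +3 new -> 35 infected
Step 7: +1 new -> 36 infected
Step 8: +0 new -> 36 infected

Answer: 8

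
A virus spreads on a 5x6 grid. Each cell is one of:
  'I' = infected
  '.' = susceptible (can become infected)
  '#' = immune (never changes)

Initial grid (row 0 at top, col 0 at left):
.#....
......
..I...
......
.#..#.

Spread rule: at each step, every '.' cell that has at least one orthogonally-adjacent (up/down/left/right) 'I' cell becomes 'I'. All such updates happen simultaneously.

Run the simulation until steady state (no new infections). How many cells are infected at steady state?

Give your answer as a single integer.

Answer: 27

Derivation:
Step 0 (initial): 1 infected
Step 1: +4 new -> 5 infected
Step 2: +8 new -> 13 infected
Step 3: +7 new -> 20 infected
Step 4: +5 new -> 25 infected
Step 5: +2 new -> 27 infected
Step 6: +0 new -> 27 infected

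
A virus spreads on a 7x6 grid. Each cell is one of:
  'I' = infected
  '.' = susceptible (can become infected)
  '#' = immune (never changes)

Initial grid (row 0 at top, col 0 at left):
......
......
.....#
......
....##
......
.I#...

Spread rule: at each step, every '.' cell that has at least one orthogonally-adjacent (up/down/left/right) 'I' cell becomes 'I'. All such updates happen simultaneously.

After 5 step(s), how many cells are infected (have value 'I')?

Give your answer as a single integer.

Step 0 (initial): 1 infected
Step 1: +2 new -> 3 infected
Step 2: +3 new -> 6 infected
Step 3: +4 new -> 10 infected
Step 4: +6 new -> 16 infected
Step 5: +6 new -> 22 infected

Answer: 22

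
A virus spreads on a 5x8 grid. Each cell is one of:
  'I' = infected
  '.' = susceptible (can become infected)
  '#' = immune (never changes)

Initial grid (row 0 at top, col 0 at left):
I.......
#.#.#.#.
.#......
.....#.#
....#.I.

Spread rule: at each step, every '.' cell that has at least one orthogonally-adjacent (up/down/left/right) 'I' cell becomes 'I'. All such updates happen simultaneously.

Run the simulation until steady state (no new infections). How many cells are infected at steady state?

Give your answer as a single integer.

Answer: 32

Derivation:
Step 0 (initial): 2 infected
Step 1: +4 new -> 6 infected
Step 2: +3 new -> 9 infected
Step 3: +3 new -> 12 infected
Step 4: +5 new -> 17 infected
Step 5: +4 new -> 21 infected
Step 6: +3 new -> 24 infected
Step 7: +2 new -> 26 infected
Step 8: +2 new -> 28 infected
Step 9: +2 new -> 30 infected
Step 10: +2 new -> 32 infected
Step 11: +0 new -> 32 infected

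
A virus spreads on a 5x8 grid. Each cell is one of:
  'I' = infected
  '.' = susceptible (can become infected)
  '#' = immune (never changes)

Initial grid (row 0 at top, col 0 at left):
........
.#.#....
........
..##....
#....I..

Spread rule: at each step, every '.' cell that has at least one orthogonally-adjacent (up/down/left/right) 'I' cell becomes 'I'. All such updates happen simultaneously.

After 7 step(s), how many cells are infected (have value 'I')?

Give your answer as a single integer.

Answer: 32

Derivation:
Step 0 (initial): 1 infected
Step 1: +3 new -> 4 infected
Step 2: +5 new -> 9 infected
Step 3: +5 new -> 14 infected
Step 4: +6 new -> 20 infected
Step 5: +5 new -> 25 infected
Step 6: +5 new -> 30 infected
Step 7: +2 new -> 32 infected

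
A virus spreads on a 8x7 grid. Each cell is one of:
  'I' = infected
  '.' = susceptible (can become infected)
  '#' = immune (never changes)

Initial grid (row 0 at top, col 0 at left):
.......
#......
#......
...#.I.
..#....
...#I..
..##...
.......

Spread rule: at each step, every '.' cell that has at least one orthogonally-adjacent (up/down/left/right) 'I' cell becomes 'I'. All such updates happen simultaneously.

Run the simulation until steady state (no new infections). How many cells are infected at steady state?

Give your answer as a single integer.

Step 0 (initial): 2 infected
Step 1: +7 new -> 9 infected
Step 2: +8 new -> 17 infected
Step 3: +7 new -> 24 infected
Step 4: +6 new -> 30 infected
Step 5: +5 new -> 35 infected
Step 6: +5 new -> 40 infected
Step 7: +5 new -> 45 infected
Step 8: +4 new -> 49 infected
Step 9: +0 new -> 49 infected

Answer: 49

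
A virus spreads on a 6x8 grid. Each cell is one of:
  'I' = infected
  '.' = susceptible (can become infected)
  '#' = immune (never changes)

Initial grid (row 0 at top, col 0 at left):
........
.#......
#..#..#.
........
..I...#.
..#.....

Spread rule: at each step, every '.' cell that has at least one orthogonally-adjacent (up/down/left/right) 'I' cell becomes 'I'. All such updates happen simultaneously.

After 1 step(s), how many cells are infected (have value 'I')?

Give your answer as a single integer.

Answer: 4

Derivation:
Step 0 (initial): 1 infected
Step 1: +3 new -> 4 infected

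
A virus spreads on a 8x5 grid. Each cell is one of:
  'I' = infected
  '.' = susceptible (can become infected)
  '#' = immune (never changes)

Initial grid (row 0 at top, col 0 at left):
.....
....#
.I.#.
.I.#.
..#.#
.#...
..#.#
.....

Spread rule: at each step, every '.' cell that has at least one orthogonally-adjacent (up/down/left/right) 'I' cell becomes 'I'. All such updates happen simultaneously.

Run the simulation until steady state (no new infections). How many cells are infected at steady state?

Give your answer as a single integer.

Answer: 30

Derivation:
Step 0 (initial): 2 infected
Step 1: +6 new -> 8 infected
Step 2: +4 new -> 12 infected
Step 3: +4 new -> 16 infected
Step 4: +2 new -> 18 infected
Step 5: +3 new -> 21 infected
Step 6: +1 new -> 22 infected
Step 7: +1 new -> 23 infected
Step 8: +1 new -> 24 infected
Step 9: +2 new -> 26 infected
Step 10: +1 new -> 27 infected
Step 11: +3 new -> 30 infected
Step 12: +0 new -> 30 infected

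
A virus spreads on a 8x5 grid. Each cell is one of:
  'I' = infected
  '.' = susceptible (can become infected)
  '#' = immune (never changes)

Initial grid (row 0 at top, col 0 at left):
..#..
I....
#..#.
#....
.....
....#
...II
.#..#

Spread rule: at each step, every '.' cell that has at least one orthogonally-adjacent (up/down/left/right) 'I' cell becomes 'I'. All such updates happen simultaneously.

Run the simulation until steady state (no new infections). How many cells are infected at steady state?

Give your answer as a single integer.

Step 0 (initial): 3 infected
Step 1: +5 new -> 8 infected
Step 2: +7 new -> 15 infected
Step 3: +8 new -> 23 infected
Step 4: +7 new -> 30 infected
Step 5: +3 new -> 33 infected
Step 6: +0 new -> 33 infected

Answer: 33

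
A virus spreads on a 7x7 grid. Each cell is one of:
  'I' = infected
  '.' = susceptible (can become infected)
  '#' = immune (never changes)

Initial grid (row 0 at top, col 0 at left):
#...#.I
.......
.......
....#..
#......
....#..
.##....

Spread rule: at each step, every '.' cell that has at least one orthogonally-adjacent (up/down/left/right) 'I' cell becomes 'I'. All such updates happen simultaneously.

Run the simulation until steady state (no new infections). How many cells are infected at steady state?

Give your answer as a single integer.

Step 0 (initial): 1 infected
Step 1: +2 new -> 3 infected
Step 2: +2 new -> 5 infected
Step 3: +3 new -> 8 infected
Step 4: +4 new -> 12 infected
Step 5: +5 new -> 17 infected
Step 6: +7 new -> 24 infected
Step 7: +6 new -> 30 infected
Step 8: +5 new -> 35 infected
Step 9: +4 new -> 39 infected
Step 10: +1 new -> 40 infected
Step 11: +1 new -> 41 infected
Step 12: +1 new -> 42 infected
Step 13: +0 new -> 42 infected

Answer: 42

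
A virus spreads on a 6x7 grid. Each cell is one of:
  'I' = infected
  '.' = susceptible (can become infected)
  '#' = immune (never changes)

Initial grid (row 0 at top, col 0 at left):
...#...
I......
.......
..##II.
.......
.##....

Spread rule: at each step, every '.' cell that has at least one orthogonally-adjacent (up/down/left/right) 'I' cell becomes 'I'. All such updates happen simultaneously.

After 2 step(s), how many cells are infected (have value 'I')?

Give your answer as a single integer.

Answer: 23

Derivation:
Step 0 (initial): 3 infected
Step 1: +8 new -> 11 infected
Step 2: +12 new -> 23 infected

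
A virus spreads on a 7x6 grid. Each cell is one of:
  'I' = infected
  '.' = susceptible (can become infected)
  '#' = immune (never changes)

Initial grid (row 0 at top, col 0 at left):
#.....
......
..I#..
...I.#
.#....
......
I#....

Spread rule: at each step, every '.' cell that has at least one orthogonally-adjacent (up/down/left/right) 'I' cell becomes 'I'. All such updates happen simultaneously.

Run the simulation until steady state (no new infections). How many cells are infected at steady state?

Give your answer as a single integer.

Step 0 (initial): 3 infected
Step 1: +6 new -> 9 infected
Step 2: +11 new -> 20 infected
Step 3: +10 new -> 30 infected
Step 4: +5 new -> 35 infected
Step 5: +2 new -> 37 infected
Step 6: +0 new -> 37 infected

Answer: 37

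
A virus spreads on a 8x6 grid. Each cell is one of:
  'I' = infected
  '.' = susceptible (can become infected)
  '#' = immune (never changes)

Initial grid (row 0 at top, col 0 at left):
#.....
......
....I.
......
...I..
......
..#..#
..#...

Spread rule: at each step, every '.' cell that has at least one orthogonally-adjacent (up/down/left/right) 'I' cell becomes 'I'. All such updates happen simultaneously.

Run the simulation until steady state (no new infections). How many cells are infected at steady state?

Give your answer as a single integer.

Step 0 (initial): 2 infected
Step 1: +8 new -> 10 infected
Step 2: +11 new -> 21 infected
Step 3: +10 new -> 31 infected
Step 4: +7 new -> 38 infected
Step 5: +5 new -> 43 infected
Step 6: +1 new -> 44 infected
Step 7: +0 new -> 44 infected

Answer: 44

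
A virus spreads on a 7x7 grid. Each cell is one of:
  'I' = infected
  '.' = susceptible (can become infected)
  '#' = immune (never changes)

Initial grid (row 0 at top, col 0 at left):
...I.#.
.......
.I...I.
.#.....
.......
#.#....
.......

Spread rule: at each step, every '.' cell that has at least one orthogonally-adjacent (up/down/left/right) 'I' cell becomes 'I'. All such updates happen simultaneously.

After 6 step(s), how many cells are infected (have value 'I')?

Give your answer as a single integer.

Step 0 (initial): 3 infected
Step 1: +10 new -> 13 infected
Step 2: +11 new -> 24 infected
Step 3: +8 new -> 32 infected
Step 4: +5 new -> 37 infected
Step 5: +4 new -> 41 infected
Step 6: +2 new -> 43 infected

Answer: 43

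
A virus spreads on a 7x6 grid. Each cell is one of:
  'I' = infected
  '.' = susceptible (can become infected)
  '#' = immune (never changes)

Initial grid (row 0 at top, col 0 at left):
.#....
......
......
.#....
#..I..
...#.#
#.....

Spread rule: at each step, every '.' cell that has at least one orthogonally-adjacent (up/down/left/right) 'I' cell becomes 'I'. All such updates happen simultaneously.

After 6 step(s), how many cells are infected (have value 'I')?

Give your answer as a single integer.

Step 0 (initial): 1 infected
Step 1: +3 new -> 4 infected
Step 2: +7 new -> 11 infected
Step 3: +7 new -> 18 infected
Step 4: +9 new -> 27 infected
Step 5: +5 new -> 32 infected
Step 6: +3 new -> 35 infected

Answer: 35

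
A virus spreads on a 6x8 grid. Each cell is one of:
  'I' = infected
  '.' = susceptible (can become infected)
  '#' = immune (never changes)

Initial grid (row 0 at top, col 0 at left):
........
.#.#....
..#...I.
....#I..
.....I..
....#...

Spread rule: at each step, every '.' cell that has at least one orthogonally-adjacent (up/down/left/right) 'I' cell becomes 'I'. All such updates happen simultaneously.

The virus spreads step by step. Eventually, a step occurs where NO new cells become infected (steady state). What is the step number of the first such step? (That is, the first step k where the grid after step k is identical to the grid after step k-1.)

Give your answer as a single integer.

Step 0 (initial): 3 infected
Step 1: +7 new -> 10 infected
Step 2: +8 new -> 18 infected
Step 3: +8 new -> 26 infected
Step 4: +4 new -> 30 infected
Step 5: +4 new -> 34 infected
Step 6: +4 new -> 38 infected
Step 7: +3 new -> 41 infected
Step 8: +2 new -> 43 infected
Step 9: +0 new -> 43 infected

Answer: 9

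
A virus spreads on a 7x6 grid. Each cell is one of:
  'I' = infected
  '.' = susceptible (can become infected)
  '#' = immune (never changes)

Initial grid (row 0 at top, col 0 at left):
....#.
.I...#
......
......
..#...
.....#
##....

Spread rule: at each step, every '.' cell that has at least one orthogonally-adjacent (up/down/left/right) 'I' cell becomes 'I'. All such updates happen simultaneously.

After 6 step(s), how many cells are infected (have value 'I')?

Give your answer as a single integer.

Answer: 30

Derivation:
Step 0 (initial): 1 infected
Step 1: +4 new -> 5 infected
Step 2: +6 new -> 11 infected
Step 3: +6 new -> 17 infected
Step 4: +4 new -> 21 infected
Step 5: +5 new -> 26 infected
Step 6: +4 new -> 30 infected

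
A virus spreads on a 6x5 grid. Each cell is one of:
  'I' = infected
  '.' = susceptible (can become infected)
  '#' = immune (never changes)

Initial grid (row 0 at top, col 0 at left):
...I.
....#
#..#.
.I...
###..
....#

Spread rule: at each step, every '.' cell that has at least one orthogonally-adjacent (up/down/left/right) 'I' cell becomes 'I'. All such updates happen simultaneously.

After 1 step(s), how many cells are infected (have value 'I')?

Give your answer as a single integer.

Answer: 8

Derivation:
Step 0 (initial): 2 infected
Step 1: +6 new -> 8 infected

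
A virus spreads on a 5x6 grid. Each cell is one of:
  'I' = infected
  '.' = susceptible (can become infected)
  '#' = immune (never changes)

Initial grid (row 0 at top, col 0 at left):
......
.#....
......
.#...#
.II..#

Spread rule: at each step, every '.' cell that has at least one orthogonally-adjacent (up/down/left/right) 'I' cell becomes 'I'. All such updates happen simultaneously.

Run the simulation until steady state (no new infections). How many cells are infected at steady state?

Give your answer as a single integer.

Answer: 26

Derivation:
Step 0 (initial): 2 infected
Step 1: +3 new -> 5 infected
Step 2: +4 new -> 9 infected
Step 3: +5 new -> 14 infected
Step 4: +4 new -> 18 infected
Step 5: +5 new -> 23 infected
Step 6: +2 new -> 25 infected
Step 7: +1 new -> 26 infected
Step 8: +0 new -> 26 infected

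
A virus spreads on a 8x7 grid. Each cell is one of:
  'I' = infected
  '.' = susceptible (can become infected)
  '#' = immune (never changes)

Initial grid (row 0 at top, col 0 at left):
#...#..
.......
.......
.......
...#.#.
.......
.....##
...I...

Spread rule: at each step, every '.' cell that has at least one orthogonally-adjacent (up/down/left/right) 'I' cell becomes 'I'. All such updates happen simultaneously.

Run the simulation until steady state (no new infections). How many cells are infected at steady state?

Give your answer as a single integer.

Answer: 50

Derivation:
Step 0 (initial): 1 infected
Step 1: +3 new -> 4 infected
Step 2: +5 new -> 9 infected
Step 3: +5 new -> 14 infected
Step 4: +5 new -> 19 infected
Step 5: +5 new -> 24 infected
Step 6: +7 new -> 31 infected
Step 7: +7 new -> 38 infected
Step 8: +6 new -> 44 infected
Step 9: +5 new -> 49 infected
Step 10: +1 new -> 50 infected
Step 11: +0 new -> 50 infected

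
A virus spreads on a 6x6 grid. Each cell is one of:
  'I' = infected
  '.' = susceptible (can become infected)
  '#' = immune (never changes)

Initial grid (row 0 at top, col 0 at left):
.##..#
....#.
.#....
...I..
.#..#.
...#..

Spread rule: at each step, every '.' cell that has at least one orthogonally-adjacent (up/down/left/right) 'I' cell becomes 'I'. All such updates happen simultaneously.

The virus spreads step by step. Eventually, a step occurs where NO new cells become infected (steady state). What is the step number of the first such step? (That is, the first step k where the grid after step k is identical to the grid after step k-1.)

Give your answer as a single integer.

Step 0 (initial): 1 infected
Step 1: +4 new -> 5 infected
Step 2: +6 new -> 11 infected
Step 3: +6 new -> 17 infected
Step 4: +7 new -> 24 infected
Step 5: +3 new -> 27 infected
Step 6: +1 new -> 28 infected
Step 7: +0 new -> 28 infected

Answer: 7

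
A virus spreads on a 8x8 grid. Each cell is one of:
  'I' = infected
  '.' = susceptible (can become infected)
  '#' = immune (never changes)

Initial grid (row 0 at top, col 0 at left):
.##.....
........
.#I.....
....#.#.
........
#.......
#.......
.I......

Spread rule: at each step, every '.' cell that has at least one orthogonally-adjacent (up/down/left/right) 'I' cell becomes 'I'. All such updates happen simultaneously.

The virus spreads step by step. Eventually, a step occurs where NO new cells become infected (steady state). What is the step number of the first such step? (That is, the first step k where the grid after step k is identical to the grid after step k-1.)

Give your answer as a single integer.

Answer: 9

Derivation:
Step 0 (initial): 2 infected
Step 1: +6 new -> 8 infected
Step 2: +9 new -> 17 infected
Step 3: +10 new -> 27 infected
Step 4: +11 new -> 38 infected
Step 5: +7 new -> 45 infected
Step 6: +7 new -> 52 infected
Step 7: +4 new -> 56 infected
Step 8: +1 new -> 57 infected
Step 9: +0 new -> 57 infected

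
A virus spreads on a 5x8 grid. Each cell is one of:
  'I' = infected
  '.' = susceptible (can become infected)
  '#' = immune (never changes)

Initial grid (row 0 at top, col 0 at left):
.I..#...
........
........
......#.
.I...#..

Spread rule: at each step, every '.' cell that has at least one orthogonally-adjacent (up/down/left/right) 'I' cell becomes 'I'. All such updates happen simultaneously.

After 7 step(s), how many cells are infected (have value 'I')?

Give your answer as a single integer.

Answer: 32

Derivation:
Step 0 (initial): 2 infected
Step 1: +6 new -> 8 infected
Step 2: +7 new -> 15 infected
Step 3: +5 new -> 20 infected
Step 4: +3 new -> 23 infected
Step 5: +3 new -> 26 infected
Step 6: +3 new -> 29 infected
Step 7: +3 new -> 32 infected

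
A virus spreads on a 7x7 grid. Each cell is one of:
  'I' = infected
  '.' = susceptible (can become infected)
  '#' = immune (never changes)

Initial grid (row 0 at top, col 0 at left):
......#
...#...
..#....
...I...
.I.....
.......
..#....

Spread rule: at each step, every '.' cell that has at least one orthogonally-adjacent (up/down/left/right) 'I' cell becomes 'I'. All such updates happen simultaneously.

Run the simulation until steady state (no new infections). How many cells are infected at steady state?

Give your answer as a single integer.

Step 0 (initial): 2 infected
Step 1: +8 new -> 10 infected
Step 2: +9 new -> 19 infected
Step 3: +9 new -> 28 infected
Step 4: +9 new -> 37 infected
Step 5: +7 new -> 44 infected
Step 6: +1 new -> 45 infected
Step 7: +0 new -> 45 infected

Answer: 45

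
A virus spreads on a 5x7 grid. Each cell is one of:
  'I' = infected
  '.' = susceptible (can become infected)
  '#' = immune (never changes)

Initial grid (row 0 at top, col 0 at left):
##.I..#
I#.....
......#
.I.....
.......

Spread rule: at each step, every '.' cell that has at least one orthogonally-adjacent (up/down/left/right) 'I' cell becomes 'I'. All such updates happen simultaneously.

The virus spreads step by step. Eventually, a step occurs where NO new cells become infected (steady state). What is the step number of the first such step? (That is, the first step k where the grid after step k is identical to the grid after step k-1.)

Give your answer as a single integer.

Step 0 (initial): 3 infected
Step 1: +8 new -> 11 infected
Step 2: +8 new -> 19 infected
Step 3: +4 new -> 23 infected
Step 4: +4 new -> 27 infected
Step 5: +2 new -> 29 infected
Step 6: +1 new -> 30 infected
Step 7: +0 new -> 30 infected

Answer: 7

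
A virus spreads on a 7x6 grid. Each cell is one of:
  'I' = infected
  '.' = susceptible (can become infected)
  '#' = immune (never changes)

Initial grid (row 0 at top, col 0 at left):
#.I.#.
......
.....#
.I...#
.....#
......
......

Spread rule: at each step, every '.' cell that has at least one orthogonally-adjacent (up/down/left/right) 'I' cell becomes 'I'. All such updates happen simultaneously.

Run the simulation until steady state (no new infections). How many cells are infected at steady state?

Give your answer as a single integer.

Step 0 (initial): 2 infected
Step 1: +7 new -> 9 infected
Step 2: +8 new -> 17 infected
Step 3: +8 new -> 25 infected
Step 4: +6 new -> 31 infected
Step 5: +3 new -> 34 infected
Step 6: +2 new -> 36 infected
Step 7: +1 new -> 37 infected
Step 8: +0 new -> 37 infected

Answer: 37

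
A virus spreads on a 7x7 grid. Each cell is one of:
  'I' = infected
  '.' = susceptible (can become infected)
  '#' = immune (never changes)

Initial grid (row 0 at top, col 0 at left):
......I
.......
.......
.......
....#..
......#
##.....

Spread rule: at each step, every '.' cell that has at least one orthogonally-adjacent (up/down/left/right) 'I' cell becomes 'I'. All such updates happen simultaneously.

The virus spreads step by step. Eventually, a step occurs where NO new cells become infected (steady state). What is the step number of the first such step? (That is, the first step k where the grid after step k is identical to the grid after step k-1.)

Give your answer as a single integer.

Answer: 12

Derivation:
Step 0 (initial): 1 infected
Step 1: +2 new -> 3 infected
Step 2: +3 new -> 6 infected
Step 3: +4 new -> 10 infected
Step 4: +5 new -> 15 infected
Step 5: +5 new -> 20 infected
Step 6: +5 new -> 25 infected
Step 7: +6 new -> 31 infected
Step 8: +6 new -> 37 infected
Step 9: +4 new -> 41 infected
Step 10: +3 new -> 44 infected
Step 11: +1 new -> 45 infected
Step 12: +0 new -> 45 infected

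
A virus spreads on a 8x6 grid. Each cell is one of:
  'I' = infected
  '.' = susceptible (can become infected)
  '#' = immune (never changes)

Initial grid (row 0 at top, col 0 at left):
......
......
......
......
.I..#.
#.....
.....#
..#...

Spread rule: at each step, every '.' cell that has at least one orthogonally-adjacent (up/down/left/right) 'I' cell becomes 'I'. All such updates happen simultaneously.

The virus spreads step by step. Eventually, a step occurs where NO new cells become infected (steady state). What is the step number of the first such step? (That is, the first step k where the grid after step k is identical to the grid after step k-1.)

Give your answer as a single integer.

Step 0 (initial): 1 infected
Step 1: +4 new -> 5 infected
Step 2: +6 new -> 11 infected
Step 3: +8 new -> 19 infected
Step 4: +8 new -> 27 infected
Step 5: +8 new -> 35 infected
Step 6: +5 new -> 40 infected
Step 7: +3 new -> 43 infected
Step 8: +1 new -> 44 infected
Step 9: +0 new -> 44 infected

Answer: 9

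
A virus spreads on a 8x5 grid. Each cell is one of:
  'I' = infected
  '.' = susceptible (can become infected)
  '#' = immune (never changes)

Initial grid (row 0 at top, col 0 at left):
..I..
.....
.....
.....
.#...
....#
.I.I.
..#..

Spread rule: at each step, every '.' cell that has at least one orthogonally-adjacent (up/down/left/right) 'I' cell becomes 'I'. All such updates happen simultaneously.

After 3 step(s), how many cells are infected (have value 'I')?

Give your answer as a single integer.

Answer: 32

Derivation:
Step 0 (initial): 3 infected
Step 1: +10 new -> 13 infected
Step 2: +10 new -> 23 infected
Step 3: +9 new -> 32 infected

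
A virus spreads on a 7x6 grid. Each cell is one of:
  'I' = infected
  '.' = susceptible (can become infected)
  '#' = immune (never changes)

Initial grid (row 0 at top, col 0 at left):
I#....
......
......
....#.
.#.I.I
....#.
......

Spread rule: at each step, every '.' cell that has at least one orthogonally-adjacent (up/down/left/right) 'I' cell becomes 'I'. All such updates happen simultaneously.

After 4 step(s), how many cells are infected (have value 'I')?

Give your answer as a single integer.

Answer: 36

Derivation:
Step 0 (initial): 3 infected
Step 1: +7 new -> 10 infected
Step 2: +8 new -> 18 infected
Step 3: +11 new -> 29 infected
Step 4: +7 new -> 36 infected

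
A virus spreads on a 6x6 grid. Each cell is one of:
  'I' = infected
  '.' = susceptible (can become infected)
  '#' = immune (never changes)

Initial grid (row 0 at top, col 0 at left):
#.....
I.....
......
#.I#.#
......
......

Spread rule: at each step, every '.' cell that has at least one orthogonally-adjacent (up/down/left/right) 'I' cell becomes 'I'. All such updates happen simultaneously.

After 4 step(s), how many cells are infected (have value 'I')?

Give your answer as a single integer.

Answer: 28

Derivation:
Step 0 (initial): 2 infected
Step 1: +5 new -> 7 infected
Step 2: +7 new -> 14 infected
Step 3: +7 new -> 21 infected
Step 4: +7 new -> 28 infected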